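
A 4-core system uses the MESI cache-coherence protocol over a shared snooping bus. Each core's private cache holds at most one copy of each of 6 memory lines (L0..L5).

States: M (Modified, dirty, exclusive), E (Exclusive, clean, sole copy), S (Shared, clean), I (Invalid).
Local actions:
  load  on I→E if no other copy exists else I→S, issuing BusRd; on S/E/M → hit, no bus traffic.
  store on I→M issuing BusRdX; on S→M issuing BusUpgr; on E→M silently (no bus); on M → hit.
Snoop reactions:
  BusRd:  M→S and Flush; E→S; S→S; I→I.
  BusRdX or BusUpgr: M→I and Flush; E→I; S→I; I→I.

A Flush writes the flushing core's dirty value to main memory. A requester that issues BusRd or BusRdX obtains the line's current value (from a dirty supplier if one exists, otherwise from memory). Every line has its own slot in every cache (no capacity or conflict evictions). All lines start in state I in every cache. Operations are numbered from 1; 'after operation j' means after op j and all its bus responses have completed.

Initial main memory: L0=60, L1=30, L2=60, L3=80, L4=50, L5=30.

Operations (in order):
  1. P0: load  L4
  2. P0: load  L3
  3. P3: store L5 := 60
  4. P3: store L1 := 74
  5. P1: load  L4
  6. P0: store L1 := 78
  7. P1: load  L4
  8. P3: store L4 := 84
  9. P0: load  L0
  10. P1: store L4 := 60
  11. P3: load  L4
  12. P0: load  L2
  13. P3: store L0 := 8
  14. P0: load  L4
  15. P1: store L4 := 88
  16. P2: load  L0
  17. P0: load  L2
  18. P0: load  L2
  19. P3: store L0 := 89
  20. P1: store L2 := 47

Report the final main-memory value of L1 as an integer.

memory[L1] = 74

[1] P0: load  L4 | P0:E(50), P1:I, P2:I, P3:I | bus: BusRd
[2] P0: load  L3 | P0:E(80), P1:I, P2:I, P3:I | bus: BusRd
[3] P3: store L5 := 60 | P0:I, P1:I, P2:I, P3:M(60) | bus: BusRdX
[4] P3: store L1 := 74 | P0:I, P1:I, P2:I, P3:M(74) | bus: BusRdX
[5] P1: load  L4 | P0:S(50), P1:S(50), P2:I, P3:I | bus: BusRd
[6] P0: store L1 := 78 | P0:M(78), P1:I, P2:I, P3:I | bus: BusRdX,Flush
[7] P1: load  L4 | P0:S(50), P1:S(50), P2:I, P3:I | bus: none
[8] P3: store L4 := 84 | P0:I, P1:I, P2:I, P3:M(84) | bus: BusRdX
[9] P0: load  L0 | P0:E(60), P1:I, P2:I, P3:I | bus: BusRd
[10] P1: store L4 := 60 | P0:I, P1:M(60), P2:I, P3:I | bus: BusRdX,Flush
[11] P3: load  L4 | P0:I, P1:S(60), P2:I, P3:S(60) | bus: BusRd,Flush
[12] P0: load  L2 | P0:E(60), P1:I, P2:I, P3:I | bus: BusRd
[13] P3: store L0 := 8 | P0:I, P1:I, P2:I, P3:M(8) | bus: BusRdX
[14] P0: load  L4 | P0:S(60), P1:S(60), P2:I, P3:S(60) | bus: BusRd
[15] P1: store L4 := 88 | P0:I, P1:M(88), P2:I, P3:I | bus: BusUpgr
[16] P2: load  L0 | P0:I, P1:I, P2:S(8), P3:S(8) | bus: BusRd,Flush
[17] P0: load  L2 | P0:E(60), P1:I, P2:I, P3:I | bus: none
[18] P0: load  L2 | P0:E(60), P1:I, P2:I, P3:I | bus: none
[19] P3: store L0 := 89 | P0:I, P1:I, P2:I, P3:M(89) | bus: BusUpgr
[20] P1: store L2 := 47 | P0:I, P1:M(47), P2:I, P3:I | bus: BusRdX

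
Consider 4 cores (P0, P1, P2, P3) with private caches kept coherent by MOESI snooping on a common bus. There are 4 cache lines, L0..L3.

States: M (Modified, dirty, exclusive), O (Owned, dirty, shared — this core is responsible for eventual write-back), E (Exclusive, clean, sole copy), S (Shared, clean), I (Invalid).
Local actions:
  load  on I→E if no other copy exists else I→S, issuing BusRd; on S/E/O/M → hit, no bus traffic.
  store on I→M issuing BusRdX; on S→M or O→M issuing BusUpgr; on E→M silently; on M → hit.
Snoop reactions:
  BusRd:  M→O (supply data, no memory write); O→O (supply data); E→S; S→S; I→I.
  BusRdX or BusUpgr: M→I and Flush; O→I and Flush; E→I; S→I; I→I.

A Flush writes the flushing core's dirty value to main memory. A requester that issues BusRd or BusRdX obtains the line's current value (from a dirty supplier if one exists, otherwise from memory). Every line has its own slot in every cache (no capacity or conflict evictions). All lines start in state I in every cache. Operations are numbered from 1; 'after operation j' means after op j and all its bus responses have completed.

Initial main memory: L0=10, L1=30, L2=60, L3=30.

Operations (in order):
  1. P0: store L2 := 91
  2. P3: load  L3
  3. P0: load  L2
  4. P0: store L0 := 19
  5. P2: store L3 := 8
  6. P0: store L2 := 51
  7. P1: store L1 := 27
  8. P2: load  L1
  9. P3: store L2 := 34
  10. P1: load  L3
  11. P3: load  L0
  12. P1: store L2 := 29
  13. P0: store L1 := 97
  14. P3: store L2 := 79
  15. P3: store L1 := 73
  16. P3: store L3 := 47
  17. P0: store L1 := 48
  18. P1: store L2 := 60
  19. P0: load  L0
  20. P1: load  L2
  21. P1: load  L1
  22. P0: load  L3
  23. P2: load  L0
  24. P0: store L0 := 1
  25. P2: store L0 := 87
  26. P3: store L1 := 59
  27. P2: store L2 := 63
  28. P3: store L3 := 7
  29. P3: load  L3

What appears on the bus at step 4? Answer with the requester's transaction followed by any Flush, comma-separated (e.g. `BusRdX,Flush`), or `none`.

step 1: P0: store L2 := 91  ⟶  MIII  (L2)  txn=BusRdX  M[L2]=60
step 2: P3: load  L3  ⟶  IIIE  (L3)  txn=BusRd  M[L3]=30
step 3: P0: load  L2  ⟶  MIII  (L2)  txn=∅  M[L2]=60
step 4: P0: store L0 := 19  ⟶  MIII  (L0)  txn=BusRdX  M[L0]=10
step 5: P2: store L3 := 8  ⟶  IIMI  (L3)  txn=BusRdX  M[L3]=30
step 6: P0: store L2 := 51  ⟶  MIII  (L2)  txn=∅  M[L2]=60
step 7: P1: store L1 := 27  ⟶  IMII  (L1)  txn=BusRdX  M[L1]=30
step 8: P2: load  L1  ⟶  IOSI  (L1)  txn=BusRd  M[L1]=30
step 9: P3: store L2 := 34  ⟶  IIIM  (L2)  txn=BusRdX+Flush  M[L2]=51
step 10: P1: load  L3  ⟶  ISOI  (L3)  txn=BusRd  M[L3]=30
step 11: P3: load  L0  ⟶  OIIS  (L0)  txn=BusRd  M[L0]=10
step 12: P1: store L2 := 29  ⟶  IMII  (L2)  txn=BusRdX+Flush  M[L2]=34
step 13: P0: store L1 := 97  ⟶  MIII  (L1)  txn=BusRdX+Flush  M[L1]=27
step 14: P3: store L2 := 79  ⟶  IIIM  (L2)  txn=BusRdX+Flush  M[L2]=29
step 15: P3: store L1 := 73  ⟶  IIIM  (L1)  txn=BusRdX+Flush  M[L1]=97
step 16: P3: store L3 := 47  ⟶  IIIM  (L3)  txn=BusRdX+Flush  M[L3]=8
step 17: P0: store L1 := 48  ⟶  MIII  (L1)  txn=BusRdX+Flush  M[L1]=73
step 18: P1: store L2 := 60  ⟶  IMII  (L2)  txn=BusRdX+Flush  M[L2]=79
step 19: P0: load  L0  ⟶  OIIS  (L0)  txn=∅  M[L0]=10
step 20: P1: load  L2  ⟶  IMII  (L2)  txn=∅  M[L2]=79
step 21: P1: load  L1  ⟶  OSII  (L1)  txn=BusRd  M[L1]=73
step 22: P0: load  L3  ⟶  SIIO  (L3)  txn=BusRd  M[L3]=8
step 23: P2: load  L0  ⟶  OISS  (L0)  txn=BusRd  M[L0]=10
step 24: P0: store L0 := 1  ⟶  MIII  (L0)  txn=BusUpgr  M[L0]=10
step 25: P2: store L0 := 87  ⟶  IIMI  (L0)  txn=BusRdX+Flush  M[L0]=1
step 26: P3: store L1 := 59  ⟶  IIIM  (L1)  txn=BusRdX+Flush  M[L1]=48
step 27: P2: store L2 := 63  ⟶  IIMI  (L2)  txn=BusRdX+Flush  M[L2]=60
step 28: P3: store L3 := 7  ⟶  IIIM  (L3)  txn=BusUpgr  M[L3]=8
step 29: P3: load  L3  ⟶  IIIM  (L3)  txn=∅  M[L3]=8

bus = BusRdX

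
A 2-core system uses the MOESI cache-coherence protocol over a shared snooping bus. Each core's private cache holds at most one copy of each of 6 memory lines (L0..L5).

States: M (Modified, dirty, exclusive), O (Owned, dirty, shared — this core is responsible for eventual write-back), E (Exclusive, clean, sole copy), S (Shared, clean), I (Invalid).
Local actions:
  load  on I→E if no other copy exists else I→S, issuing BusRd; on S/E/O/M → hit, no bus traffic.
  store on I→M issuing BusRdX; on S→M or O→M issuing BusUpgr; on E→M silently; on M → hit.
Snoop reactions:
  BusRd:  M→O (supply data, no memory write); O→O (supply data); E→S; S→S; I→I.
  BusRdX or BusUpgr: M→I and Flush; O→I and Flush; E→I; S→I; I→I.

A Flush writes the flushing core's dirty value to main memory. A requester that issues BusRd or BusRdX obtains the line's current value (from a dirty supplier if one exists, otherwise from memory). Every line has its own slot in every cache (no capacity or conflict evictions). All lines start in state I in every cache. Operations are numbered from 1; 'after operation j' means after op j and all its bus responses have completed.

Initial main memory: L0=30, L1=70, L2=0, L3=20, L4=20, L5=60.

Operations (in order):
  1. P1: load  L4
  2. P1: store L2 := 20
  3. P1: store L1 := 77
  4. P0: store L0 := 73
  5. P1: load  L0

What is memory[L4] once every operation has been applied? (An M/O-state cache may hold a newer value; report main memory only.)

step 1: P1: load  L4  ⟶  IE  (L4)  txn=BusRd  M[L4]=20
step 2: P1: store L2 := 20  ⟶  IM  (L2)  txn=BusRdX  M[L2]=0
step 3: P1: store L1 := 77  ⟶  IM  (L1)  txn=BusRdX  M[L1]=70
step 4: P0: store L0 := 73  ⟶  MI  (L0)  txn=BusRdX  M[L0]=30
step 5: P1: load  L0  ⟶  OS  (L0)  txn=BusRd  M[L0]=30

memory[L4] = 20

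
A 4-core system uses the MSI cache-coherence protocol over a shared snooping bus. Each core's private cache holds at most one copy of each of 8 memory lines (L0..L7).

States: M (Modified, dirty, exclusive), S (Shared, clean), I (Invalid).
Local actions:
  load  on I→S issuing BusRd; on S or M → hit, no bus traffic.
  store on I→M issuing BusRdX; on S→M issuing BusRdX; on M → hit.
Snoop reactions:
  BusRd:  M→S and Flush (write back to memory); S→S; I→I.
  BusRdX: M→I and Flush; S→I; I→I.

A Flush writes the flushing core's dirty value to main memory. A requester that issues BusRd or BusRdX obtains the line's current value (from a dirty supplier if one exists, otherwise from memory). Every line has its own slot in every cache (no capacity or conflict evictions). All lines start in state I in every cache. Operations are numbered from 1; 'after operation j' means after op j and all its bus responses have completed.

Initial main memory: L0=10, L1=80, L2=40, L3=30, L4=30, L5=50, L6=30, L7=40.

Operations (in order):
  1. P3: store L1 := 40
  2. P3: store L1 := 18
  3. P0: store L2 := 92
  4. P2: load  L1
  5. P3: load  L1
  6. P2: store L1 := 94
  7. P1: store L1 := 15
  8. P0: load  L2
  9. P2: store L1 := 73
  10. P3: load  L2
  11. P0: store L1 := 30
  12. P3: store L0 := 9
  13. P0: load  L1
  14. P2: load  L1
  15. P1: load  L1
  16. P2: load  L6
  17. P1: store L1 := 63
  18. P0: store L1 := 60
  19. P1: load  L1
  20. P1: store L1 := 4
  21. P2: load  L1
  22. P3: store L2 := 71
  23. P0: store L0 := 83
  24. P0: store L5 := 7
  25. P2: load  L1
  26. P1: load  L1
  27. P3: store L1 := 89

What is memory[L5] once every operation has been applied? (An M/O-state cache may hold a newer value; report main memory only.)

  op1 P3: store L1 := 40 → I/I/I/M on L1; bus BusRdX; mem=80
  op2 P3: store L1 := 18 → I/I/I/M on L1; bus (none); mem=80
  op3 P0: store L2 := 92 → M/I/I/I on L2; bus BusRdX; mem=40
  op4 P2: load  L1 → I/I/S/S on L1; bus BusRd Flush; mem=18
  op5 P3: load  L1 → I/I/S/S on L1; bus (none); mem=18
  op6 P2: store L1 := 94 → I/I/M/I on L1; bus BusRdX; mem=18
  op7 P1: store L1 := 15 → I/M/I/I on L1; bus BusRdX Flush; mem=94
  op8 P0: load  L2 → M/I/I/I on L2; bus (none); mem=40
  op9 P2: store L1 := 73 → I/I/M/I on L1; bus BusRdX Flush; mem=15
  op10 P3: load  L2 → S/I/I/S on L2; bus BusRd Flush; mem=92
  op11 P0: store L1 := 30 → M/I/I/I on L1; bus BusRdX Flush; mem=73
  op12 P3: store L0 := 9 → I/I/I/M on L0; bus BusRdX; mem=10
  op13 P0: load  L1 → M/I/I/I on L1; bus (none); mem=73
  op14 P2: load  L1 → S/I/S/I on L1; bus BusRd Flush; mem=30
  op15 P1: load  L1 → S/S/S/I on L1; bus BusRd; mem=30
  op16 P2: load  L6 → I/I/S/I on L6; bus BusRd; mem=30
  op17 P1: store L1 := 63 → I/M/I/I on L1; bus BusRdX; mem=30
  op18 P0: store L1 := 60 → M/I/I/I on L1; bus BusRdX Flush; mem=63
  op19 P1: load  L1 → S/S/I/I on L1; bus BusRd Flush; mem=60
  op20 P1: store L1 := 4 → I/M/I/I on L1; bus BusRdX; mem=60
  op21 P2: load  L1 → I/S/S/I on L1; bus BusRd Flush; mem=4
  op22 P3: store L2 := 71 → I/I/I/M on L2; bus BusRdX; mem=92
  op23 P0: store L0 := 83 → M/I/I/I on L0; bus BusRdX Flush; mem=9
  op24 P0: store L5 := 7 → M/I/I/I on L5; bus BusRdX; mem=50
  op25 P2: load  L1 → I/S/S/I on L1; bus (none); mem=4
  op26 P1: load  L1 → I/S/S/I on L1; bus (none); mem=4
  op27 P3: store L1 := 89 → I/I/I/M on L1; bus BusRdX; mem=4

memory[L5] = 50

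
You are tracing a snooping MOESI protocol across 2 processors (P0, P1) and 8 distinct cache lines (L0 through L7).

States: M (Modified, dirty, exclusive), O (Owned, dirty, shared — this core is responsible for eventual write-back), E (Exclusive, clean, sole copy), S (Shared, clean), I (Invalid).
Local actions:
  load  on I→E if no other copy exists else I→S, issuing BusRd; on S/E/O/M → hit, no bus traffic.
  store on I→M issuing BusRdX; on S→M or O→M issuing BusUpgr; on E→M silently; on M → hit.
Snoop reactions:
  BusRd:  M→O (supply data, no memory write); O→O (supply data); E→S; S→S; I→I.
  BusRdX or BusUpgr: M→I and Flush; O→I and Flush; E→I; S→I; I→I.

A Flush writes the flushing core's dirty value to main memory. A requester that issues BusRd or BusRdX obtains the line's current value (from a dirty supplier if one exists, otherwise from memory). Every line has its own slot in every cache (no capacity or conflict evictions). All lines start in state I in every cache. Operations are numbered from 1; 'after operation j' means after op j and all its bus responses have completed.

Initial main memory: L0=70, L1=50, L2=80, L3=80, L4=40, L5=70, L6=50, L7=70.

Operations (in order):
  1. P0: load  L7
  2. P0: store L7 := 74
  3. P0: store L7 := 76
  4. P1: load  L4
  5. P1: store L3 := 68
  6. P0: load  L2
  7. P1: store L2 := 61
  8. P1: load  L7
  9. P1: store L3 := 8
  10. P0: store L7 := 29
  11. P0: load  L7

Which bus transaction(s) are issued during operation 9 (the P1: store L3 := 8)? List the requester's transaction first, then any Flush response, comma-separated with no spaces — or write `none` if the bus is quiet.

bus = none

step 1: P0: load  L7  ⟶  EI  (L7)  txn=BusRd  M[L7]=70
step 2: P0: store L7 := 74  ⟶  MI  (L7)  txn=∅  M[L7]=70
step 3: P0: store L7 := 76  ⟶  MI  (L7)  txn=∅  M[L7]=70
step 4: P1: load  L4  ⟶  IE  (L4)  txn=BusRd  M[L4]=40
step 5: P1: store L3 := 68  ⟶  IM  (L3)  txn=BusRdX  M[L3]=80
step 6: P0: load  L2  ⟶  EI  (L2)  txn=BusRd  M[L2]=80
step 7: P1: store L2 := 61  ⟶  IM  (L2)  txn=BusRdX  M[L2]=80
step 8: P1: load  L7  ⟶  OS  (L7)  txn=BusRd  M[L7]=70
step 9: P1: store L3 := 8  ⟶  IM  (L3)  txn=∅  M[L3]=80
step 10: P0: store L7 := 29  ⟶  MI  (L7)  txn=BusUpgr  M[L7]=70
step 11: P0: load  L7  ⟶  MI  (L7)  txn=∅  M[L7]=70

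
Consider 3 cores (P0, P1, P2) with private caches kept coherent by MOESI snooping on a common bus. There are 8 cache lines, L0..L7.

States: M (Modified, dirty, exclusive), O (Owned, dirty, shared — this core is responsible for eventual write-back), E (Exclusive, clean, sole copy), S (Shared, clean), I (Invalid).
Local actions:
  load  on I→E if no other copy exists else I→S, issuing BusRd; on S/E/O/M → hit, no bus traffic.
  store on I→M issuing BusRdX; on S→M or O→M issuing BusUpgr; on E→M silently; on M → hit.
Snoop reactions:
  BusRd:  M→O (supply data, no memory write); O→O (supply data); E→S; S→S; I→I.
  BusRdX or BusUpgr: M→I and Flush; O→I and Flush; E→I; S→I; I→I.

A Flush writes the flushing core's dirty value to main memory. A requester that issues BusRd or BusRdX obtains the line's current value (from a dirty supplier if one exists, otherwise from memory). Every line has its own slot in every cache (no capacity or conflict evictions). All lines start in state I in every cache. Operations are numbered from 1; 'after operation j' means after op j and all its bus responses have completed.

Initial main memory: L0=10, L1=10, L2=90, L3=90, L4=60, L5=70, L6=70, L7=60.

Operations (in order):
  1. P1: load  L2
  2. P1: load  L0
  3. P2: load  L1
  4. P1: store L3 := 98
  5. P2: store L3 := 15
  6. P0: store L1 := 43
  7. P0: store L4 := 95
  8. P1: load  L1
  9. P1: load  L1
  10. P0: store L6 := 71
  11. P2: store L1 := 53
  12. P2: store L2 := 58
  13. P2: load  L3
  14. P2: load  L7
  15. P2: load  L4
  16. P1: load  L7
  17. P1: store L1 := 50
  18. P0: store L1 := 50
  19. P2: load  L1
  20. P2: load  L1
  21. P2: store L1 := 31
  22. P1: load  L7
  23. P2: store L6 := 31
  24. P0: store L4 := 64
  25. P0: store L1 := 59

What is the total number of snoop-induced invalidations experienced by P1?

invalidations = 4

  op1 P1: load  L2 → I/E/I on L2; bus BusRd; mem=90
  op2 P1: load  L0 → I/E/I on L0; bus BusRd; mem=10
  op3 P2: load  L1 → I/I/E on L1; bus BusRd; mem=10
  op4 P1: store L3 := 98 → I/M/I on L3; bus BusRdX; mem=90
  op5 P2: store L3 := 15 → I/I/M on L3; bus BusRdX Flush; mem=98
  op6 P0: store L1 := 43 → M/I/I on L1; bus BusRdX; mem=10
  op7 P0: store L4 := 95 → M/I/I on L4; bus BusRdX; mem=60
  op8 P1: load  L1 → O/S/I on L1; bus BusRd; mem=10
  op9 P1: load  L1 → O/S/I on L1; bus (none); mem=10
  op10 P0: store L6 := 71 → M/I/I on L6; bus BusRdX; mem=70
  op11 P2: store L1 := 53 → I/I/M on L1; bus BusRdX Flush; mem=43
  op12 P2: store L2 := 58 → I/I/M on L2; bus BusRdX; mem=90
  op13 P2: load  L3 → I/I/M on L3; bus (none); mem=98
  op14 P2: load  L7 → I/I/E on L7; bus BusRd; mem=60
  op15 P2: load  L4 → O/I/S on L4; bus BusRd; mem=60
  op16 P1: load  L7 → I/S/S on L7; bus BusRd; mem=60
  op17 P1: store L1 := 50 → I/M/I on L1; bus BusRdX Flush; mem=53
  op18 P0: store L1 := 50 → M/I/I on L1; bus BusRdX Flush; mem=50
  op19 P2: load  L1 → O/I/S on L1; bus BusRd; mem=50
  op20 P2: load  L1 → O/I/S on L1; bus (none); mem=50
  op21 P2: store L1 := 31 → I/I/M on L1; bus BusUpgr Flush; mem=50
  op22 P1: load  L7 → I/S/S on L7; bus (none); mem=60
  op23 P2: store L6 := 31 → I/I/M on L6; bus BusRdX Flush; mem=71
  op24 P0: store L4 := 64 → M/I/I on L4; bus BusUpgr; mem=60
  op25 P0: store L1 := 59 → M/I/I on L1; bus BusRdX Flush; mem=31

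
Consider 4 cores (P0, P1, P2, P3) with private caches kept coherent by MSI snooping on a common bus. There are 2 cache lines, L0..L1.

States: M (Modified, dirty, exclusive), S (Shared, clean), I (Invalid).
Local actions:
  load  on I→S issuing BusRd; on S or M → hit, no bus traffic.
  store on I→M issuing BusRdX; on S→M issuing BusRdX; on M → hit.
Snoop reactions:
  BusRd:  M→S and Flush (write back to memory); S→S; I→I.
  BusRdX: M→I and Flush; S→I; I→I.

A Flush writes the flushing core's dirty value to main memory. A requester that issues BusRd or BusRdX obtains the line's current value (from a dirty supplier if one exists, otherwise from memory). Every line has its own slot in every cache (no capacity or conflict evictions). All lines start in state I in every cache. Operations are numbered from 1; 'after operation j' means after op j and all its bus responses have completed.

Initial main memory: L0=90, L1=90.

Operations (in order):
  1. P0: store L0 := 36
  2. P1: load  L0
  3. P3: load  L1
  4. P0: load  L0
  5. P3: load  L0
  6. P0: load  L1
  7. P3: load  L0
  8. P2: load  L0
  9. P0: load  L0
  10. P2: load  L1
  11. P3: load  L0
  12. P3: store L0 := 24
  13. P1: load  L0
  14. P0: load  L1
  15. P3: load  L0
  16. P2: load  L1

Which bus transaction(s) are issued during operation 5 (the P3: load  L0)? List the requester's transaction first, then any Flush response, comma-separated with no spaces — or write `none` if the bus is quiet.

bus = BusRd

[1] P0: store L0 := 36 | P0:M(36), P1:I, P2:I, P3:I | bus: BusRdX
[2] P1: load  L0 | P0:S(36), P1:S(36), P2:I, P3:I | bus: BusRd,Flush
[3] P3: load  L1 | P0:I, P1:I, P2:I, P3:S(90) | bus: BusRd
[4] P0: load  L0 | P0:S(36), P1:S(36), P2:I, P3:I | bus: none
[5] P3: load  L0 | P0:S(36), P1:S(36), P2:I, P3:S(36) | bus: BusRd
[6] P0: load  L1 | P0:S(90), P1:I, P2:I, P3:S(90) | bus: BusRd
[7] P3: load  L0 | P0:S(36), P1:S(36), P2:I, P3:S(36) | bus: none
[8] P2: load  L0 | P0:S(36), P1:S(36), P2:S(36), P3:S(36) | bus: BusRd
[9] P0: load  L0 | P0:S(36), P1:S(36), P2:S(36), P3:S(36) | bus: none
[10] P2: load  L1 | P0:S(90), P1:I, P2:S(90), P3:S(90) | bus: BusRd
[11] P3: load  L0 | P0:S(36), P1:S(36), P2:S(36), P3:S(36) | bus: none
[12] P3: store L0 := 24 | P0:I, P1:I, P2:I, P3:M(24) | bus: BusRdX
[13] P1: load  L0 | P0:I, P1:S(24), P2:I, P3:S(24) | bus: BusRd,Flush
[14] P0: load  L1 | P0:S(90), P1:I, P2:S(90), P3:S(90) | bus: none
[15] P3: load  L0 | P0:I, P1:S(24), P2:I, P3:S(24) | bus: none
[16] P2: load  L1 | P0:S(90), P1:I, P2:S(90), P3:S(90) | bus: none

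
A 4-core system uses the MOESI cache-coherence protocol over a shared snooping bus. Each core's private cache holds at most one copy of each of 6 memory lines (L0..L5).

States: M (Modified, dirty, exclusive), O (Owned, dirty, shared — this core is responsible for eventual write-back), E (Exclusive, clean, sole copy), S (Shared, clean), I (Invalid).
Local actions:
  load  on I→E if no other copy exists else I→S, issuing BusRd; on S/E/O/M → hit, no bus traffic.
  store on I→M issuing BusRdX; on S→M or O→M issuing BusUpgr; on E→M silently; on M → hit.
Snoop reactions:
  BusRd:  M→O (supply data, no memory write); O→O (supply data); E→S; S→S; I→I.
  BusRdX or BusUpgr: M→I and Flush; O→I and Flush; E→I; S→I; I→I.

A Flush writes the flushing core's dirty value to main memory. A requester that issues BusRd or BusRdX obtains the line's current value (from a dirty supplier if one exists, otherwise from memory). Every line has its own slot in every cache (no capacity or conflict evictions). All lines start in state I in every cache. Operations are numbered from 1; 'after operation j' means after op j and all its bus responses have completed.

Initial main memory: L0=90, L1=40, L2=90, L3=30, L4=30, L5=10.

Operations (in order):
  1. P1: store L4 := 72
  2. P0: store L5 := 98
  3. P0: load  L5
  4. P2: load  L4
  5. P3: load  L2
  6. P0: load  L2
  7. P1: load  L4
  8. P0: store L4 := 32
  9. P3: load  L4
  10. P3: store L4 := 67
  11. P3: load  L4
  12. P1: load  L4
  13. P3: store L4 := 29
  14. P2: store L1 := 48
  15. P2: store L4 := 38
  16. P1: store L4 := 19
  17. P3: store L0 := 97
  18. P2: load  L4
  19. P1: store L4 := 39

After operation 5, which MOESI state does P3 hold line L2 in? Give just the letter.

state = E

[1] P1: store L4 := 72 | P0:I, P1:M(72), P2:I, P3:I | bus: BusRdX
[2] P0: store L5 := 98 | P0:M(98), P1:I, P2:I, P3:I | bus: BusRdX
[3] P0: load  L5 | P0:M(98), P1:I, P2:I, P3:I | bus: none
[4] P2: load  L4 | P0:I, P1:O(72), P2:S(72), P3:I | bus: BusRd
[5] P3: load  L2 | P0:I, P1:I, P2:I, P3:E(90) | bus: BusRd
[6] P0: load  L2 | P0:S(90), P1:I, P2:I, P3:S(90) | bus: BusRd
[7] P1: load  L4 | P0:I, P1:O(72), P2:S(72), P3:I | bus: none
[8] P0: store L4 := 32 | P0:M(32), P1:I, P2:I, P3:I | bus: BusRdX,Flush
[9] P3: load  L4 | P0:O(32), P1:I, P2:I, P3:S(32) | bus: BusRd
[10] P3: store L4 := 67 | P0:I, P1:I, P2:I, P3:M(67) | bus: BusUpgr,Flush
[11] P3: load  L4 | P0:I, P1:I, P2:I, P3:M(67) | bus: none
[12] P1: load  L4 | P0:I, P1:S(67), P2:I, P3:O(67) | bus: BusRd
[13] P3: store L4 := 29 | P0:I, P1:I, P2:I, P3:M(29) | bus: BusUpgr
[14] P2: store L1 := 48 | P0:I, P1:I, P2:M(48), P3:I | bus: BusRdX
[15] P2: store L4 := 38 | P0:I, P1:I, P2:M(38), P3:I | bus: BusRdX,Flush
[16] P1: store L4 := 19 | P0:I, P1:M(19), P2:I, P3:I | bus: BusRdX,Flush
[17] P3: store L0 := 97 | P0:I, P1:I, P2:I, P3:M(97) | bus: BusRdX
[18] P2: load  L4 | P0:I, P1:O(19), P2:S(19), P3:I | bus: BusRd
[19] P1: store L4 := 39 | P0:I, P1:M(39), P2:I, P3:I | bus: BusUpgr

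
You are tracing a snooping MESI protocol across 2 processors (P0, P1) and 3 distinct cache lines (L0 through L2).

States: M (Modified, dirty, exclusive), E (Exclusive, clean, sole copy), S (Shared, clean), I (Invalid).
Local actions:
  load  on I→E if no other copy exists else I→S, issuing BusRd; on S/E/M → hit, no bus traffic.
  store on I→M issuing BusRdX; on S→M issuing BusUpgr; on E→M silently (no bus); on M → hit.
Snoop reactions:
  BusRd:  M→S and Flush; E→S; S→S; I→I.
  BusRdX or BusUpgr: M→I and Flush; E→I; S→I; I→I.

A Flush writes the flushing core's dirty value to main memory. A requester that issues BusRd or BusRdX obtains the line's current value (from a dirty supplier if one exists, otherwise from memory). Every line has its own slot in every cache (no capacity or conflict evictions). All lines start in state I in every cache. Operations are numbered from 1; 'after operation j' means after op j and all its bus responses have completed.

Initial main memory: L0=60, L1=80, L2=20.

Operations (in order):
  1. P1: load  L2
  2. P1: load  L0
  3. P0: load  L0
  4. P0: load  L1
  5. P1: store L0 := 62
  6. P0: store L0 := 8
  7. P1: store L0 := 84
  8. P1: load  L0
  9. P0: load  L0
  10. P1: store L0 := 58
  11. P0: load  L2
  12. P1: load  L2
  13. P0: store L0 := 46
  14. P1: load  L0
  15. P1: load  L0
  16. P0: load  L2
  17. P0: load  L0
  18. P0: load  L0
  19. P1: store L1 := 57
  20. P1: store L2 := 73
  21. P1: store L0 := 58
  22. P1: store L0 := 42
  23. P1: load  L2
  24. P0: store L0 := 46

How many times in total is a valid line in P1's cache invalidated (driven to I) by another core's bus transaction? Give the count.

invalidations = 3

[1] P1: load  L2 | P0:I, P1:E(20) | bus: BusRd
[2] P1: load  L0 | P0:I, P1:E(60) | bus: BusRd
[3] P0: load  L0 | P0:S(60), P1:S(60) | bus: BusRd
[4] P0: load  L1 | P0:E(80), P1:I | bus: BusRd
[5] P1: store L0 := 62 | P0:I, P1:M(62) | bus: BusUpgr
[6] P0: store L0 := 8 | P0:M(8), P1:I | bus: BusRdX,Flush
[7] P1: store L0 := 84 | P0:I, P1:M(84) | bus: BusRdX,Flush
[8] P1: load  L0 | P0:I, P1:M(84) | bus: none
[9] P0: load  L0 | P0:S(84), P1:S(84) | bus: BusRd,Flush
[10] P1: store L0 := 58 | P0:I, P1:M(58) | bus: BusUpgr
[11] P0: load  L2 | P0:S(20), P1:S(20) | bus: BusRd
[12] P1: load  L2 | P0:S(20), P1:S(20) | bus: none
[13] P0: store L0 := 46 | P0:M(46), P1:I | bus: BusRdX,Flush
[14] P1: load  L0 | P0:S(46), P1:S(46) | bus: BusRd,Flush
[15] P1: load  L0 | P0:S(46), P1:S(46) | bus: none
[16] P0: load  L2 | P0:S(20), P1:S(20) | bus: none
[17] P0: load  L0 | P0:S(46), P1:S(46) | bus: none
[18] P0: load  L0 | P0:S(46), P1:S(46) | bus: none
[19] P1: store L1 := 57 | P0:I, P1:M(57) | bus: BusRdX
[20] P1: store L2 := 73 | P0:I, P1:M(73) | bus: BusUpgr
[21] P1: store L0 := 58 | P0:I, P1:M(58) | bus: BusUpgr
[22] P1: store L0 := 42 | P0:I, P1:M(42) | bus: none
[23] P1: load  L2 | P0:I, P1:M(73) | bus: none
[24] P0: store L0 := 46 | P0:M(46), P1:I | bus: BusRdX,Flush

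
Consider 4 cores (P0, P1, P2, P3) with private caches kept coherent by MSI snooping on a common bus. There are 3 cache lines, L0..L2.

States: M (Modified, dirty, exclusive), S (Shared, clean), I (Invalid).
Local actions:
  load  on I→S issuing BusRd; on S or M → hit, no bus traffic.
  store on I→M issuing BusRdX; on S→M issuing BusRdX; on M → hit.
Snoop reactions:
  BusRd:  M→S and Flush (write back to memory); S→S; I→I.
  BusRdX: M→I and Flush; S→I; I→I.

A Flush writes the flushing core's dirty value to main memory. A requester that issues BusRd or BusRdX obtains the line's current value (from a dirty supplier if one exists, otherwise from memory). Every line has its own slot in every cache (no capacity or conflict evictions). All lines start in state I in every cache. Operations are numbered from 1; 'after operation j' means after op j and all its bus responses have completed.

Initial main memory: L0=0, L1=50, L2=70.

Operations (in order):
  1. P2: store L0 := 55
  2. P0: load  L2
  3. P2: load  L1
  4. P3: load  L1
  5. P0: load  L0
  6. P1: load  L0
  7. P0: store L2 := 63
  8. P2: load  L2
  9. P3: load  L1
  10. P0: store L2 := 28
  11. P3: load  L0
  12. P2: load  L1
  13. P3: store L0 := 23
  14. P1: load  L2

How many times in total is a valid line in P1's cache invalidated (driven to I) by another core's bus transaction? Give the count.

  op1 P2: store L0 := 55 → I/I/M/I on L0; bus BusRdX; mem=0
  op2 P0: load  L2 → S/I/I/I on L2; bus BusRd; mem=70
  op3 P2: load  L1 → I/I/S/I on L1; bus BusRd; mem=50
  op4 P3: load  L1 → I/I/S/S on L1; bus BusRd; mem=50
  op5 P0: load  L0 → S/I/S/I on L0; bus BusRd Flush; mem=55
  op6 P1: load  L0 → S/S/S/I on L0; bus BusRd; mem=55
  op7 P0: store L2 := 63 → M/I/I/I on L2; bus BusRdX; mem=70
  op8 P2: load  L2 → S/I/S/I on L2; bus BusRd Flush; mem=63
  op9 P3: load  L1 → I/I/S/S on L1; bus (none); mem=50
  op10 P0: store L2 := 28 → M/I/I/I on L2; bus BusRdX; mem=63
  op11 P3: load  L0 → S/S/S/S on L0; bus BusRd; mem=55
  op12 P2: load  L1 → I/I/S/S on L1; bus (none); mem=50
  op13 P3: store L0 := 23 → I/I/I/M on L0; bus BusRdX; mem=55
  op14 P1: load  L2 → S/S/I/I on L2; bus BusRd Flush; mem=28

invalidations = 1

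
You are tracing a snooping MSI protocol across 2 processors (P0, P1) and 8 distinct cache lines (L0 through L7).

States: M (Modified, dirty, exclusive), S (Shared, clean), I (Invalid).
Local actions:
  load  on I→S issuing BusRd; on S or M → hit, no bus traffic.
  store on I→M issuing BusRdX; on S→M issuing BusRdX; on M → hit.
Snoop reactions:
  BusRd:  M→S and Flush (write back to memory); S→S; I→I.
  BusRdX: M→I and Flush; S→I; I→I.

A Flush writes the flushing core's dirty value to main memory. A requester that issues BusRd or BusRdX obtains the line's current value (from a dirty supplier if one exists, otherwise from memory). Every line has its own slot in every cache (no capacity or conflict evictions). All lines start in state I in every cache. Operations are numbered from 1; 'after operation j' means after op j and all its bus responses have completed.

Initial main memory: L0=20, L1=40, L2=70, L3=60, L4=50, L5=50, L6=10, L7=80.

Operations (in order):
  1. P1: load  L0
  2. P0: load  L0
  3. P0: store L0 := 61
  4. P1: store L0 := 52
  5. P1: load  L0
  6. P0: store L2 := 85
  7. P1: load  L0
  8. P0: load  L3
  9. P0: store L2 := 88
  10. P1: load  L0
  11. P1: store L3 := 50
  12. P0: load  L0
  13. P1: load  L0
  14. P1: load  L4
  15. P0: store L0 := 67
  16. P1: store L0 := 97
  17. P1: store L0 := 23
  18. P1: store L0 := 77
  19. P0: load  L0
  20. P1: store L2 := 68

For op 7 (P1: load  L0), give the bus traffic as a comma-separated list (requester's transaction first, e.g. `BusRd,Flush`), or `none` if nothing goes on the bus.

[1] P1: load  L0 | P0:I, P1:S(20) | bus: BusRd
[2] P0: load  L0 | P0:S(20), P1:S(20) | bus: BusRd
[3] P0: store L0 := 61 | P0:M(61), P1:I | bus: BusRdX
[4] P1: store L0 := 52 | P0:I, P1:M(52) | bus: BusRdX,Flush
[5] P1: load  L0 | P0:I, P1:M(52) | bus: none
[6] P0: store L2 := 85 | P0:M(85), P1:I | bus: BusRdX
[7] P1: load  L0 | P0:I, P1:M(52) | bus: none
[8] P0: load  L3 | P0:S(60), P1:I | bus: BusRd
[9] P0: store L2 := 88 | P0:M(88), P1:I | bus: none
[10] P1: load  L0 | P0:I, P1:M(52) | bus: none
[11] P1: store L3 := 50 | P0:I, P1:M(50) | bus: BusRdX
[12] P0: load  L0 | P0:S(52), P1:S(52) | bus: BusRd,Flush
[13] P1: load  L0 | P0:S(52), P1:S(52) | bus: none
[14] P1: load  L4 | P0:I, P1:S(50) | bus: BusRd
[15] P0: store L0 := 67 | P0:M(67), P1:I | bus: BusRdX
[16] P1: store L0 := 97 | P0:I, P1:M(97) | bus: BusRdX,Flush
[17] P1: store L0 := 23 | P0:I, P1:M(23) | bus: none
[18] P1: store L0 := 77 | P0:I, P1:M(77) | bus: none
[19] P0: load  L0 | P0:S(77), P1:S(77) | bus: BusRd,Flush
[20] P1: store L2 := 68 | P0:I, P1:M(68) | bus: BusRdX,Flush

bus = none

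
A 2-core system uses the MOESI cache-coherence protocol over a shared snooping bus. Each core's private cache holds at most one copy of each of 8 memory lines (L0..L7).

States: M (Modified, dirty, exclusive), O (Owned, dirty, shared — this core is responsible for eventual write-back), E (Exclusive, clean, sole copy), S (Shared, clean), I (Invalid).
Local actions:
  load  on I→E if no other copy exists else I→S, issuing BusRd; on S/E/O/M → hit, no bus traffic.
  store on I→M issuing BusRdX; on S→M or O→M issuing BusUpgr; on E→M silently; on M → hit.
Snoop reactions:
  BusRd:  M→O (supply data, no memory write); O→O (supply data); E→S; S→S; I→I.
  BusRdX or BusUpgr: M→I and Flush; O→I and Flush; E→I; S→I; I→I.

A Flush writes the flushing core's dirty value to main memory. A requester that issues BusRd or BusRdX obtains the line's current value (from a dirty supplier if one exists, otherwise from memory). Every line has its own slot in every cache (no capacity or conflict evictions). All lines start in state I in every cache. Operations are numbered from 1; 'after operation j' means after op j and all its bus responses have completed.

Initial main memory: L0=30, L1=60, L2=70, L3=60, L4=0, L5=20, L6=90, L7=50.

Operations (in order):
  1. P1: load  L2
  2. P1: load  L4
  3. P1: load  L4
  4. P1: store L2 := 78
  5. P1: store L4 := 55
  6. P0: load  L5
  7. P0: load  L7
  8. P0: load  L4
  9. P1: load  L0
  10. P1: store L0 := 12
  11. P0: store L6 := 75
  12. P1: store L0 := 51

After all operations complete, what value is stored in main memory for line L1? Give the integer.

step 1: P1: load  L2  ⟶  IE  (L2)  txn=BusRd  M[L2]=70
step 2: P1: load  L4  ⟶  IE  (L4)  txn=BusRd  M[L4]=0
step 3: P1: load  L4  ⟶  IE  (L4)  txn=∅  M[L4]=0
step 4: P1: store L2 := 78  ⟶  IM  (L2)  txn=∅  M[L2]=70
step 5: P1: store L4 := 55  ⟶  IM  (L4)  txn=∅  M[L4]=0
step 6: P0: load  L5  ⟶  EI  (L5)  txn=BusRd  M[L5]=20
step 7: P0: load  L7  ⟶  EI  (L7)  txn=BusRd  M[L7]=50
step 8: P0: load  L4  ⟶  SO  (L4)  txn=BusRd  M[L4]=0
step 9: P1: load  L0  ⟶  IE  (L0)  txn=BusRd  M[L0]=30
step 10: P1: store L0 := 12  ⟶  IM  (L0)  txn=∅  M[L0]=30
step 11: P0: store L6 := 75  ⟶  MI  (L6)  txn=BusRdX  M[L6]=90
step 12: P1: store L0 := 51  ⟶  IM  (L0)  txn=∅  M[L0]=30

memory[L1] = 60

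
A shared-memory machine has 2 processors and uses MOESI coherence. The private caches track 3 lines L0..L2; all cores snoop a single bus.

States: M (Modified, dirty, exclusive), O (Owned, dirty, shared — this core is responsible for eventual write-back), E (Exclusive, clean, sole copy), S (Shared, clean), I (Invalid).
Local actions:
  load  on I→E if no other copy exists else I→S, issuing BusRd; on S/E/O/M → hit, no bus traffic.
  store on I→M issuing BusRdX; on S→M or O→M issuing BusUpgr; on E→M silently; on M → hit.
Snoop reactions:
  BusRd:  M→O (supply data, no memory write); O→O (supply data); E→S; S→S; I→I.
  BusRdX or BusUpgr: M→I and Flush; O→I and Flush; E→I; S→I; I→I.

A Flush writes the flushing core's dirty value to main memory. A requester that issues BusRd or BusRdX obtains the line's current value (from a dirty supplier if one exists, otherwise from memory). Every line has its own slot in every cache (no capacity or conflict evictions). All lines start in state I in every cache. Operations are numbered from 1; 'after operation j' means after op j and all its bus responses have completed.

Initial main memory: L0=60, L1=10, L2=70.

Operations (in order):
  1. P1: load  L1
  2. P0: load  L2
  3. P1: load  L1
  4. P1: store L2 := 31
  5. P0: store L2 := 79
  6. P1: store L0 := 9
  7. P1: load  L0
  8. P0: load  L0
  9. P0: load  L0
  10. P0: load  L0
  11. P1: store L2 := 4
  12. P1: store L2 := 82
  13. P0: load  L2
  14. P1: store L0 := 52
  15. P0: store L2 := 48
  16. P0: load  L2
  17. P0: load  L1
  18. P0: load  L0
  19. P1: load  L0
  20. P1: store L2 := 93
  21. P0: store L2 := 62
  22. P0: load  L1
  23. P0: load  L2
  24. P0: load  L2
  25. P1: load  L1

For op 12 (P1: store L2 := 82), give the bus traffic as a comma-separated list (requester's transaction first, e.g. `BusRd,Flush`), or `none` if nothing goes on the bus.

bus = none

step 1: P1: load  L1  ⟶  IE  (L1)  txn=BusRd  M[L1]=10
step 2: P0: load  L2  ⟶  EI  (L2)  txn=BusRd  M[L2]=70
step 3: P1: load  L1  ⟶  IE  (L1)  txn=∅  M[L1]=10
step 4: P1: store L2 := 31  ⟶  IM  (L2)  txn=BusRdX  M[L2]=70
step 5: P0: store L2 := 79  ⟶  MI  (L2)  txn=BusRdX+Flush  M[L2]=31
step 6: P1: store L0 := 9  ⟶  IM  (L0)  txn=BusRdX  M[L0]=60
step 7: P1: load  L0  ⟶  IM  (L0)  txn=∅  M[L0]=60
step 8: P0: load  L0  ⟶  SO  (L0)  txn=BusRd  M[L0]=60
step 9: P0: load  L0  ⟶  SO  (L0)  txn=∅  M[L0]=60
step 10: P0: load  L0  ⟶  SO  (L0)  txn=∅  M[L0]=60
step 11: P1: store L2 := 4  ⟶  IM  (L2)  txn=BusRdX+Flush  M[L2]=79
step 12: P1: store L2 := 82  ⟶  IM  (L2)  txn=∅  M[L2]=79
step 13: P0: load  L2  ⟶  SO  (L2)  txn=BusRd  M[L2]=79
step 14: P1: store L0 := 52  ⟶  IM  (L0)  txn=BusUpgr  M[L0]=60
step 15: P0: store L2 := 48  ⟶  MI  (L2)  txn=BusUpgr+Flush  M[L2]=82
step 16: P0: load  L2  ⟶  MI  (L2)  txn=∅  M[L2]=82
step 17: P0: load  L1  ⟶  SS  (L1)  txn=BusRd  M[L1]=10
step 18: P0: load  L0  ⟶  SO  (L0)  txn=BusRd  M[L0]=60
step 19: P1: load  L0  ⟶  SO  (L0)  txn=∅  M[L0]=60
step 20: P1: store L2 := 93  ⟶  IM  (L2)  txn=BusRdX+Flush  M[L2]=48
step 21: P0: store L2 := 62  ⟶  MI  (L2)  txn=BusRdX+Flush  M[L2]=93
step 22: P0: load  L1  ⟶  SS  (L1)  txn=∅  M[L1]=10
step 23: P0: load  L2  ⟶  MI  (L2)  txn=∅  M[L2]=93
step 24: P0: load  L2  ⟶  MI  (L2)  txn=∅  M[L2]=93
step 25: P1: load  L1  ⟶  SS  (L1)  txn=∅  M[L1]=10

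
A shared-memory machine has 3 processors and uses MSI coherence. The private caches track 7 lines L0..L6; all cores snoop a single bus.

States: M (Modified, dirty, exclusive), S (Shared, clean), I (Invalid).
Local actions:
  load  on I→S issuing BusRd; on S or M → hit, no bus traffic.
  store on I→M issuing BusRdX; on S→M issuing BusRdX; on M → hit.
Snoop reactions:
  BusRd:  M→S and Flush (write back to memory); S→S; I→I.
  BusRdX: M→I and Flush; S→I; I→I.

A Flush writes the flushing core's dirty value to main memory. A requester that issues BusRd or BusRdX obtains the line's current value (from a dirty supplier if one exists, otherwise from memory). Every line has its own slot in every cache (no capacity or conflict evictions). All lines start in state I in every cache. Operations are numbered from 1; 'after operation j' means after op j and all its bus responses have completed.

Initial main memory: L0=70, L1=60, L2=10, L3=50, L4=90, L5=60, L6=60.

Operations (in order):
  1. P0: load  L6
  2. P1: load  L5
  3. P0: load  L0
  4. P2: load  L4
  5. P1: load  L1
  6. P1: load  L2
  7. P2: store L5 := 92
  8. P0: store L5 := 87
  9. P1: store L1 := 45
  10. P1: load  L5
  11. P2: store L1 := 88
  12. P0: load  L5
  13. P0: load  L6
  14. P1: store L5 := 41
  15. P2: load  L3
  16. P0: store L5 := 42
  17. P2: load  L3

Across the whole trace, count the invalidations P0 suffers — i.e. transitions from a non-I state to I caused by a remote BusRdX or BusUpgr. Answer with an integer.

1. P0: load  L6  bus=[BusRd]  L6: P0=S P1=I P2=I  mem[L6]=60
2. P1: load  L5  bus=[BusRd]  L5: P0=I P1=S P2=I  mem[L5]=60
3. P0: load  L0  bus=[BusRd]  L0: P0=S P1=I P2=I  mem[L0]=70
4. P2: load  L4  bus=[BusRd]  L4: P0=I P1=I P2=S  mem[L4]=90
5. P1: load  L1  bus=[BusRd]  L1: P0=I P1=S P2=I  mem[L1]=60
6. P1: load  L2  bus=[BusRd]  L2: P0=I P1=S P2=I  mem[L2]=10
7. P2: store L5 := 92  bus=[BusRdX]  L5: P0=I P1=I P2=M  mem[L5]=60
8. P0: store L5 := 87  bus=[BusRdX,Flush]  L5: P0=M P1=I P2=I  mem[L5]=92
9. P1: store L1 := 45  bus=[BusRdX]  L1: P0=I P1=M P2=I  mem[L1]=60
10. P1: load  L5  bus=[BusRd,Flush]  L5: P0=S P1=S P2=I  mem[L5]=87
11. P2: store L1 := 88  bus=[BusRdX,Flush]  L1: P0=I P1=I P2=M  mem[L1]=45
12. P0: load  L5  bus=[-]  L5: P0=S P1=S P2=I  mem[L5]=87
13. P0: load  L6  bus=[-]  L6: P0=S P1=I P2=I  mem[L6]=60
14. P1: store L5 := 41  bus=[BusRdX]  L5: P0=I P1=M P2=I  mem[L5]=87
15. P2: load  L3  bus=[BusRd]  L3: P0=I P1=I P2=S  mem[L3]=50
16. P0: store L5 := 42  bus=[BusRdX,Flush]  L5: P0=M P1=I P2=I  mem[L5]=41
17. P2: load  L3  bus=[-]  L3: P0=I P1=I P2=S  mem[L3]=50

invalidations = 1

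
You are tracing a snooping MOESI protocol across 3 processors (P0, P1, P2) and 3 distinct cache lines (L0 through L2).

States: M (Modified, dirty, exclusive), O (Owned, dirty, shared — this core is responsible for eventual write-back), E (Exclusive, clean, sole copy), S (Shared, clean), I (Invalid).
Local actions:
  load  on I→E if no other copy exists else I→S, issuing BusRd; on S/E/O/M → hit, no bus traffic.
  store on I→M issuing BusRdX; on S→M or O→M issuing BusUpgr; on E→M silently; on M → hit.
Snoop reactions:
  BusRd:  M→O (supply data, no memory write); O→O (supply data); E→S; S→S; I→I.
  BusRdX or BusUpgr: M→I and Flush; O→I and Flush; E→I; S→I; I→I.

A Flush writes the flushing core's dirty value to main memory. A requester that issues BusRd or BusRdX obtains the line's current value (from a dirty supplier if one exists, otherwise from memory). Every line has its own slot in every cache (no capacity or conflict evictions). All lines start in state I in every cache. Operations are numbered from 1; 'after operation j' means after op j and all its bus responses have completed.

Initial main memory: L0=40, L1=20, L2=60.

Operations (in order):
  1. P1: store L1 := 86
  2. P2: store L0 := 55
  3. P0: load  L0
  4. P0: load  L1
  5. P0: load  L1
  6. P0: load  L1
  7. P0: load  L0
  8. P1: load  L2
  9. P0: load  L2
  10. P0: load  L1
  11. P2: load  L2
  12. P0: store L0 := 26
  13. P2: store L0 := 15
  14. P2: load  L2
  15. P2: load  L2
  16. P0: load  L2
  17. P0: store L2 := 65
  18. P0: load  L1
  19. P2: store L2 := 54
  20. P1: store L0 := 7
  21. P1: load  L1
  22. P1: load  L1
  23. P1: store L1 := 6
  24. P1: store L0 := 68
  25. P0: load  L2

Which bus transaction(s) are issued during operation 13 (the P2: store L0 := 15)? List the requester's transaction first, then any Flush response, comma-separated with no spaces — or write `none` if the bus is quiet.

1. P1: store L1 := 86  bus=[BusRdX]  L1: P0=I P1=M P2=I  mem[L1]=20
2. P2: store L0 := 55  bus=[BusRdX]  L0: P0=I P1=I P2=M  mem[L0]=40
3. P0: load  L0  bus=[BusRd]  L0: P0=S P1=I P2=O  mem[L0]=40
4. P0: load  L1  bus=[BusRd]  L1: P0=S P1=O P2=I  mem[L1]=20
5. P0: load  L1  bus=[-]  L1: P0=S P1=O P2=I  mem[L1]=20
6. P0: load  L1  bus=[-]  L1: P0=S P1=O P2=I  mem[L1]=20
7. P0: load  L0  bus=[-]  L0: P0=S P1=I P2=O  mem[L0]=40
8. P1: load  L2  bus=[BusRd]  L2: P0=I P1=E P2=I  mem[L2]=60
9. P0: load  L2  bus=[BusRd]  L2: P0=S P1=S P2=I  mem[L2]=60
10. P0: load  L1  bus=[-]  L1: P0=S P1=O P2=I  mem[L1]=20
11. P2: load  L2  bus=[BusRd]  L2: P0=S P1=S P2=S  mem[L2]=60
12. P0: store L0 := 26  bus=[BusUpgr,Flush]  L0: P0=M P1=I P2=I  mem[L0]=55
13. P2: store L0 := 15  bus=[BusRdX,Flush]  L0: P0=I P1=I P2=M  mem[L0]=26
14. P2: load  L2  bus=[-]  L2: P0=S P1=S P2=S  mem[L2]=60
15. P2: load  L2  bus=[-]  L2: P0=S P1=S P2=S  mem[L2]=60
16. P0: load  L2  bus=[-]  L2: P0=S P1=S P2=S  mem[L2]=60
17. P0: store L2 := 65  bus=[BusUpgr]  L2: P0=M P1=I P2=I  mem[L2]=60
18. P0: load  L1  bus=[-]  L1: P0=S P1=O P2=I  mem[L1]=20
19. P2: store L2 := 54  bus=[BusRdX,Flush]  L2: P0=I P1=I P2=M  mem[L2]=65
20. P1: store L0 := 7  bus=[BusRdX,Flush]  L0: P0=I P1=M P2=I  mem[L0]=15
21. P1: load  L1  bus=[-]  L1: P0=S P1=O P2=I  mem[L1]=20
22. P1: load  L1  bus=[-]  L1: P0=S P1=O P2=I  mem[L1]=20
23. P1: store L1 := 6  bus=[BusUpgr]  L1: P0=I P1=M P2=I  mem[L1]=20
24. P1: store L0 := 68  bus=[-]  L0: P0=I P1=M P2=I  mem[L0]=15
25. P0: load  L2  bus=[BusRd]  L2: P0=S P1=I P2=O  mem[L2]=65

bus = BusRdX,Flush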